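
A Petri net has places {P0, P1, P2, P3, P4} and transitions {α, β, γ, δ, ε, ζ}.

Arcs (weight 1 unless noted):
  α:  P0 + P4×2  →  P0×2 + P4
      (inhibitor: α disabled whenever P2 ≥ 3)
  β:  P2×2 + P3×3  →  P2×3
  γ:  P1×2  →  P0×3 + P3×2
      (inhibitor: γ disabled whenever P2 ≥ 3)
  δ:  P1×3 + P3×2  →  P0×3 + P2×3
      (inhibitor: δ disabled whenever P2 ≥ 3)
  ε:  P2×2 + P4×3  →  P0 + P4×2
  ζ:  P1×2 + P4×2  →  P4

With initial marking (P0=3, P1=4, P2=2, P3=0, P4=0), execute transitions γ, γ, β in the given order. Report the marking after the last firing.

(P0=9, P1=0, P2=3, P3=1, P4=0)

step 1: fire γ:  (P0=3, P1=4, P2=2, P3=0, P4=0) → (P0=6, P1=2, P2=2, P3=2, P4=0)
step 2: fire γ:  (P0=6, P1=2, P2=2, P3=2, P4=0) → (P0=9, P1=0, P2=2, P3=4, P4=0)
step 3: fire β:  (P0=9, P1=0, P2=2, P3=4, P4=0) → (P0=9, P1=0, P2=3, P3=1, P4=0)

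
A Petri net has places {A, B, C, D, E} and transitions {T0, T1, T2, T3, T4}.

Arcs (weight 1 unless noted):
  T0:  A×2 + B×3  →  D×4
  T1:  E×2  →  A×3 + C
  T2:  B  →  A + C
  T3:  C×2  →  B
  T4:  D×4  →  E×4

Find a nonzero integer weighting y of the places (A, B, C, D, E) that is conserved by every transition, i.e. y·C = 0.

y = (A:1, B:2, C:1, D:2, E:2)

Incidence matrix C (rows=places, cols=transitions):
       T0   T1   T2   T3   T4
    A  -2    3    1    0    0
    B  -3    0   -1    1    0
    C   0    1    1   -2    0
    D   4    0    0    0   -4
    E   0   -2    0    0    4

Candidate y = [1, 2, 1, 2, 2]; check y·C column-wise:
  col T0: 1·-2 + 2·-3 + 1·0 + 2·4 + 2·0 = 0
  col T1: 1·3 + 2·0 + 1·1 + 2·0 + 2·-2 = 0
  col T2: 1·1 + 2·-1 + 1·1 + 2·0 + 2·0 = 0
  col T3: 1·0 + 2·1 + 1·-2 + 2·0 + 2·0 = 0
  col T4: 1·0 + 2·0 + 1·0 + 2·-4 + 2·4 = 0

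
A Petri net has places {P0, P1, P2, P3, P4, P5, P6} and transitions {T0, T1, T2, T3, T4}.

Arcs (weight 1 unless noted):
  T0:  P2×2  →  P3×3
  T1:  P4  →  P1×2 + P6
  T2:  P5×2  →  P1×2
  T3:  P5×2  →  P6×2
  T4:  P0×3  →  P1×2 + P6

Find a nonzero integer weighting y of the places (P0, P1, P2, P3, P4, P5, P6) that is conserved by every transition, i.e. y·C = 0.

Incidence matrix C (rows=places, cols=transitions):
       T0   T1   T2   T3   T4
   P0   0    0    0    0   -3
   P1   0    2    2    0    2
   P2  -2    0    0    0    0
   P3   3    0    0    0    0
   P4   0   -1    0    0    0
   P5   0    0   -2   -2    0
   P6   0    1    0    2    1

Candidate y = [0, 0, 3, 2, 0, 0, 0]; check y·C column-wise:
  col T0: 3·-2 + 2·3 = 0
  col T1: 0·2 + 3·0 + 2·0 + 0·-1 + 0·1 = 0
  col T2: 0·2 + 3·0 + 2·0 + 0·-2 = 0
  col T3: 3·0 + 2·0 + 0·-2 + 0·2 = 0
  col T4: 0·-3 + 0·2 + 3·0 + 2·0 + 0·1 = 0

y = (P0:0, P1:0, P2:3, P3:2, P4:0, P5:0, P6:0)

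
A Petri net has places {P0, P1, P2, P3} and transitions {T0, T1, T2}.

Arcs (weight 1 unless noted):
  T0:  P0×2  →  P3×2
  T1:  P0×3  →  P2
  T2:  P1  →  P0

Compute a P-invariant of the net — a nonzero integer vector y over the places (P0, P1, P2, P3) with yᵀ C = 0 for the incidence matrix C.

Incidence matrix C (rows=places, cols=transitions):
       T0   T1   T2
   P0  -2   -3    1
   P1   0    0   -1
   P2   0    1    0
   P3   2    0    0

Candidate y = [1, 1, 3, 1]; check y·C column-wise:
  col T0: 1·-2 + 1·0 + 3·0 + 1·2 = 0
  col T1: 1·-3 + 1·0 + 3·1 + 1·0 = 0
  col T2: 1·1 + 1·-1 + 3·0 + 1·0 = 0

y = (P0:1, P1:1, P2:3, P3:1)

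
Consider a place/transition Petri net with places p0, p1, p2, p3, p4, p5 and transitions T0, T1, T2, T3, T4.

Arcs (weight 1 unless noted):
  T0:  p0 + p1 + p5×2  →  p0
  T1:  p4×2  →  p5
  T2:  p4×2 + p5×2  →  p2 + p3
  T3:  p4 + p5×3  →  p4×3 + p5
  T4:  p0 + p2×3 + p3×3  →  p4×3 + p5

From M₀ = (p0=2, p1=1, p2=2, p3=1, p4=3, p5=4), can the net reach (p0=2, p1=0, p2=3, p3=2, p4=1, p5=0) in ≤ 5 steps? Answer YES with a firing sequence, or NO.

YES — reachable via ⟨T0, T2⟩ (2 firings)

step 1: fire T0:  (p0=2, p1=1, p2=2, p3=1, p4=3, p5=4) → (p0=2, p1=0, p2=2, p3=1, p4=3, p5=2)
step 2: fire T2:  (p0=2, p1=0, p2=2, p3=1, p4=3, p5=2) → (p0=2, p1=0, p2=3, p3=2, p4=1, p5=0)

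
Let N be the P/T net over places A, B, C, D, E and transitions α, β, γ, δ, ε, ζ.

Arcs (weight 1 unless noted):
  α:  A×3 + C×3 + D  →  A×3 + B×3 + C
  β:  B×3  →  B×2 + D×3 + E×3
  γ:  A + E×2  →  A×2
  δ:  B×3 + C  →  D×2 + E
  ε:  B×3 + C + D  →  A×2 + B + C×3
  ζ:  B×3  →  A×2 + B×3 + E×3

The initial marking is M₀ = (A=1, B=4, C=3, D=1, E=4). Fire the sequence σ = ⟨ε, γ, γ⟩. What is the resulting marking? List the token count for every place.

step 1: fire ε:  (A=1, B=4, C=3, D=1, E=4) → (A=3, B=2, C=5, D=0, E=4)
step 2: fire γ:  (A=3, B=2, C=5, D=0, E=4) → (A=4, B=2, C=5, D=0, E=2)
step 3: fire γ:  (A=4, B=2, C=5, D=0, E=2) → (A=5, B=2, C=5, D=0, E=0)

(A=5, B=2, C=5, D=0, E=0)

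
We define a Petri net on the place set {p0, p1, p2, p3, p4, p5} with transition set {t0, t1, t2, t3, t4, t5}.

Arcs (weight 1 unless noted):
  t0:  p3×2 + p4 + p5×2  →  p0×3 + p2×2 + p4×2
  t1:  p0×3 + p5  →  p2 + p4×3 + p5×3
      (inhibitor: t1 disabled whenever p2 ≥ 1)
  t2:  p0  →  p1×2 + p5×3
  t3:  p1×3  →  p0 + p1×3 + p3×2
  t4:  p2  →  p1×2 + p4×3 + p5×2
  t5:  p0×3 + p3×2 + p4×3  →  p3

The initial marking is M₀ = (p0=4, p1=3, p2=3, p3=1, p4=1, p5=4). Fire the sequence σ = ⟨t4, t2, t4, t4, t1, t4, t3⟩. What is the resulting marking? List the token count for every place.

(p0=1, p1=13, p2=0, p3=3, p4=16, p5=17)

step 1: fire t4:  (p0=4, p1=3, p2=3, p3=1, p4=1, p5=4) → (p0=4, p1=5, p2=2, p3=1, p4=4, p5=6)
step 2: fire t2:  (p0=4, p1=5, p2=2, p3=1, p4=4, p5=6) → (p0=3, p1=7, p2=2, p3=1, p4=4, p5=9)
step 3: fire t4:  (p0=3, p1=7, p2=2, p3=1, p4=4, p5=9) → (p0=3, p1=9, p2=1, p3=1, p4=7, p5=11)
step 4: fire t4:  (p0=3, p1=9, p2=1, p3=1, p4=7, p5=11) → (p0=3, p1=11, p2=0, p3=1, p4=10, p5=13)
step 5: fire t1:  (p0=3, p1=11, p2=0, p3=1, p4=10, p5=13) → (p0=0, p1=11, p2=1, p3=1, p4=13, p5=15)
step 6: fire t4:  (p0=0, p1=11, p2=1, p3=1, p4=13, p5=15) → (p0=0, p1=13, p2=0, p3=1, p4=16, p5=17)
step 7: fire t3:  (p0=0, p1=13, p2=0, p3=1, p4=16, p5=17) → (p0=1, p1=13, p2=0, p3=3, p4=16, p5=17)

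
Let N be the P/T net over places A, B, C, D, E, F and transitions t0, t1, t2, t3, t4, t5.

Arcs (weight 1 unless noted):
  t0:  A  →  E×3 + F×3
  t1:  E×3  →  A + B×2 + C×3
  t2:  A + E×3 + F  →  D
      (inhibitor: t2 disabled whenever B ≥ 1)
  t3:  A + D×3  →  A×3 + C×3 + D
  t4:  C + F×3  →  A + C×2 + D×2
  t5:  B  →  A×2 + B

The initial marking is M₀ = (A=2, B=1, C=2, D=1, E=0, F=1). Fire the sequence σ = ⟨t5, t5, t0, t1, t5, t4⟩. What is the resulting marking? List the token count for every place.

step 1: fire t5:  (A=2, B=1, C=2, D=1, E=0, F=1) → (A=4, B=1, C=2, D=1, E=0, F=1)
step 2: fire t5:  (A=4, B=1, C=2, D=1, E=0, F=1) → (A=6, B=1, C=2, D=1, E=0, F=1)
step 3: fire t0:  (A=6, B=1, C=2, D=1, E=0, F=1) → (A=5, B=1, C=2, D=1, E=3, F=4)
step 4: fire t1:  (A=5, B=1, C=2, D=1, E=3, F=4) → (A=6, B=3, C=5, D=1, E=0, F=4)
step 5: fire t5:  (A=6, B=3, C=5, D=1, E=0, F=4) → (A=8, B=3, C=5, D=1, E=0, F=4)
step 6: fire t4:  (A=8, B=3, C=5, D=1, E=0, F=4) → (A=9, B=3, C=6, D=3, E=0, F=1)

(A=9, B=3, C=6, D=3, E=0, F=1)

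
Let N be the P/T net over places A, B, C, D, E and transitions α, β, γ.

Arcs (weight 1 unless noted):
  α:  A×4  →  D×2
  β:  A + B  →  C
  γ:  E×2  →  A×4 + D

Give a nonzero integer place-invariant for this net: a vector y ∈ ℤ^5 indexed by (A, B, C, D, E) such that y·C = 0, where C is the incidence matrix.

y = (A:0, B:1, C:1, D:0, E:0)

Incidence matrix C (rows=places, cols=transitions):
        α    β    γ
    A  -4   -1    4
    B   0   -1    0
    C   0    1    0
    D   2    0    1
    E   0    0   -2

Candidate y = [0, 1, 1, 0, 0]; check y·C column-wise:
  col α: 0·-4 + 1·0 + 1·0 + 0·2 = 0
  col β: 0·-1 + 1·-1 + 1·1 = 0
  col γ: 0·4 + 1·0 + 1·0 + 0·1 + 0·-2 = 0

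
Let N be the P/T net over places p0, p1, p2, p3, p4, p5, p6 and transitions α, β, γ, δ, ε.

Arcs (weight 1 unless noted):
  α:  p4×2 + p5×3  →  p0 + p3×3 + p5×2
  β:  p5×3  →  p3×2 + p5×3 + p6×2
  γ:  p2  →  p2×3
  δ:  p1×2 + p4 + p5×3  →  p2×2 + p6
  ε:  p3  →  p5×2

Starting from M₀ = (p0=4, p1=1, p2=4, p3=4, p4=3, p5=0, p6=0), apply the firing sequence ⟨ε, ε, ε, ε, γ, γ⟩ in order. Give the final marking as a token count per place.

step 1: fire ε:  (p0=4, p1=1, p2=4, p3=4, p4=3, p5=0, p6=0) → (p0=4, p1=1, p2=4, p3=3, p4=3, p5=2, p6=0)
step 2: fire ε:  (p0=4, p1=1, p2=4, p3=3, p4=3, p5=2, p6=0) → (p0=4, p1=1, p2=4, p3=2, p4=3, p5=4, p6=0)
step 3: fire ε:  (p0=4, p1=1, p2=4, p3=2, p4=3, p5=4, p6=0) → (p0=4, p1=1, p2=4, p3=1, p4=3, p5=6, p6=0)
step 4: fire ε:  (p0=4, p1=1, p2=4, p3=1, p4=3, p5=6, p6=0) → (p0=4, p1=1, p2=4, p3=0, p4=3, p5=8, p6=0)
step 5: fire γ:  (p0=4, p1=1, p2=4, p3=0, p4=3, p5=8, p6=0) → (p0=4, p1=1, p2=6, p3=0, p4=3, p5=8, p6=0)
step 6: fire γ:  (p0=4, p1=1, p2=6, p3=0, p4=3, p5=8, p6=0) → (p0=4, p1=1, p2=8, p3=0, p4=3, p5=8, p6=0)

(p0=4, p1=1, p2=8, p3=0, p4=3, p5=8, p6=0)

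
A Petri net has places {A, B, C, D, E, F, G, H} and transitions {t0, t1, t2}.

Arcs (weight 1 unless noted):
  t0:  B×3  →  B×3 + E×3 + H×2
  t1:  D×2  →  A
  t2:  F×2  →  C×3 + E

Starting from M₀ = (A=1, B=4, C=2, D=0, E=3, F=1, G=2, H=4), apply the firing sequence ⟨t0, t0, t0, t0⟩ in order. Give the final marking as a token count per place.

(A=1, B=4, C=2, D=0, E=15, F=1, G=2, H=12)

step 1: fire t0:  (A=1, B=4, C=2, D=0, E=3, F=1, G=2, H=4) → (A=1, B=4, C=2, D=0, E=6, F=1, G=2, H=6)
step 2: fire t0:  (A=1, B=4, C=2, D=0, E=6, F=1, G=2, H=6) → (A=1, B=4, C=2, D=0, E=9, F=1, G=2, H=8)
step 3: fire t0:  (A=1, B=4, C=2, D=0, E=9, F=1, G=2, H=8) → (A=1, B=4, C=2, D=0, E=12, F=1, G=2, H=10)
step 4: fire t0:  (A=1, B=4, C=2, D=0, E=12, F=1, G=2, H=10) → (A=1, B=4, C=2, D=0, E=15, F=1, G=2, H=12)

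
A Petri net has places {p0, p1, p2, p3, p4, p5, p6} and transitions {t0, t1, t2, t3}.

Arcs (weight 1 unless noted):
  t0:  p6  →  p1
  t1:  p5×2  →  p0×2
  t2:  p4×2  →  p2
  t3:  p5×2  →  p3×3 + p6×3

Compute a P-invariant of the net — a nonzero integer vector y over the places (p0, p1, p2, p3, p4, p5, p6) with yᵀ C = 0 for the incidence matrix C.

y = (p0:0, p1:0, p2:2, p3:0, p4:1, p5:0, p6:0)

Incidence matrix C (rows=places, cols=transitions):
       t0   t1   t2   t3
   p0   0    2    0    0
   p1   1    0    0    0
   p2   0    0    1    0
   p3   0    0    0    3
   p4   0    0   -2    0
   p5   0   -2    0   -2
   p6  -1    0    0    3

Candidate y = [0, 0, 2, 0, 1, 0, 0]; check y·C column-wise:
  col t0: 0·1 + 2·0 + 1·0 + 0·-1 = 0
  col t1: 0·2 + 2·0 + 1·0 + 0·-2 = 0
  col t2: 2·1 + 1·-2 = 0
  col t3: 2·0 + 0·3 + 1·0 + 0·-2 + 0·3 = 0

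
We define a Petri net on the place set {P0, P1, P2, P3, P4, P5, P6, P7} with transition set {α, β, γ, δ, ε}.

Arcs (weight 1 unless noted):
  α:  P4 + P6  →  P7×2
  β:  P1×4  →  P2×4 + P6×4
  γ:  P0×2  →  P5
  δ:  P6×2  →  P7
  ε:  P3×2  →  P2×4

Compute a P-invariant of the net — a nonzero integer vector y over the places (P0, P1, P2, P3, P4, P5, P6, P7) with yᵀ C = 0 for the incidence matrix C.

y = (P0:0, P1:1, P2:1, P3:2, P4:0, P5:0, P6:0, P7:0)

Incidence matrix C (rows=places, cols=transitions):
        α    β    γ    δ    ε
   P0   0    0   -2    0    0
   P1   0   -4    0    0    0
   P2   0    4    0    0    4
   P3   0    0    0    0   -2
   P4  -1    0    0    0    0
   P5   0    0    1    0    0
   P6  -1    4    0   -2    0
   P7   2    0    0    1    0

Candidate y = [0, 1, 1, 2, 0, 0, 0, 0]; check y·C column-wise:
  col α: 1·0 + 1·0 + 2·0 + 0·-1 + 0·-1 + 0·2 = 0
  col β: 1·-4 + 1·4 + 2·0 + 0·4 = 0
  col γ: 0·-2 + 1·0 + 1·0 + 2·0 + 0·1 = 0
  col δ: 1·0 + 1·0 + 2·0 + 0·-2 + 0·1 = 0
  col ε: 1·0 + 1·4 + 2·-2 = 0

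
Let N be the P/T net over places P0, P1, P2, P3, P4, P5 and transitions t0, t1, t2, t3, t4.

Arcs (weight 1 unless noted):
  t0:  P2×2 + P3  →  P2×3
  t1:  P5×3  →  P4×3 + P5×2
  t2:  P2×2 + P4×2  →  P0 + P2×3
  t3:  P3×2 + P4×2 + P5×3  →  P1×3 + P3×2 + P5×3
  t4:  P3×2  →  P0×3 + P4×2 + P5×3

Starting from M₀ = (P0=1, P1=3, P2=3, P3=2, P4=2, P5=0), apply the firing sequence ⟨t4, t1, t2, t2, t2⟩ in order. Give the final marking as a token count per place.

step 1: fire t4:  (P0=1, P1=3, P2=3, P3=2, P4=2, P5=0) → (P0=4, P1=3, P2=3, P3=0, P4=4, P5=3)
step 2: fire t1:  (P0=4, P1=3, P2=3, P3=0, P4=4, P5=3) → (P0=4, P1=3, P2=3, P3=0, P4=7, P5=2)
step 3: fire t2:  (P0=4, P1=3, P2=3, P3=0, P4=7, P5=2) → (P0=5, P1=3, P2=4, P3=0, P4=5, P5=2)
step 4: fire t2:  (P0=5, P1=3, P2=4, P3=0, P4=5, P5=2) → (P0=6, P1=3, P2=5, P3=0, P4=3, P5=2)
step 5: fire t2:  (P0=6, P1=3, P2=5, P3=0, P4=3, P5=2) → (P0=7, P1=3, P2=6, P3=0, P4=1, P5=2)

(P0=7, P1=3, P2=6, P3=0, P4=1, P5=2)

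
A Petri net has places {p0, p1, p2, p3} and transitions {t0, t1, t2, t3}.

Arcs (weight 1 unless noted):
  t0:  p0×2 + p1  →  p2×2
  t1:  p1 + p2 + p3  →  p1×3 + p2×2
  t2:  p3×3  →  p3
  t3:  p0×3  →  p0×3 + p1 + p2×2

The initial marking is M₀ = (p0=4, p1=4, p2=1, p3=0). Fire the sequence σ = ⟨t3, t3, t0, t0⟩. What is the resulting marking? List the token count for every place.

(p0=0, p1=4, p2=9, p3=0)

step 1: fire t3:  (p0=4, p1=4, p2=1, p3=0) → (p0=4, p1=5, p2=3, p3=0)
step 2: fire t3:  (p0=4, p1=5, p2=3, p3=0) → (p0=4, p1=6, p2=5, p3=0)
step 3: fire t0:  (p0=4, p1=6, p2=5, p3=0) → (p0=2, p1=5, p2=7, p3=0)
step 4: fire t0:  (p0=2, p1=5, p2=7, p3=0) → (p0=0, p1=4, p2=9, p3=0)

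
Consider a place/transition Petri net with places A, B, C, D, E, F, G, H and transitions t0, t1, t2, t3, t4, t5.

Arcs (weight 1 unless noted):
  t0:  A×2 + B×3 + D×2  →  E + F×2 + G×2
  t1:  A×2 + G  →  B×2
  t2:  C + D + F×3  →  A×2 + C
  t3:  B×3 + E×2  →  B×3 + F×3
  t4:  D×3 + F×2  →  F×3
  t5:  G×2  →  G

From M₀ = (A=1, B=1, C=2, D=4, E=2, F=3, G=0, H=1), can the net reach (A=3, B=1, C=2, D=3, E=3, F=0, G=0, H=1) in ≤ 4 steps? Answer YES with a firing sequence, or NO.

depth 0: 1 marking
depth 1: 3 markings reached so far
depth 2: 4 markings reached so far
depth 3: 4 markings reached so far
(frontier empty at depth 3; search complete)
target is not among the 4 markings reachable within 4 steps

NO — not reachable within 4 firings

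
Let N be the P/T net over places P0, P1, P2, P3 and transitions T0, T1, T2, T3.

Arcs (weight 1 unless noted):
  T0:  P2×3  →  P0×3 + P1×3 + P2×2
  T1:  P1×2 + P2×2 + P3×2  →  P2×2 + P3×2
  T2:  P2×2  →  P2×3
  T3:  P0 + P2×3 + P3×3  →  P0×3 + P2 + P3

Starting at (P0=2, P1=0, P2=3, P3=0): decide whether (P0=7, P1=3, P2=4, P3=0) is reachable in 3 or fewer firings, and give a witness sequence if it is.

depth 0: 1 marking
depth 1: 3 markings reached so far
depth 2: 5 markings reached so far
depth 3: 8 markings reached so far
target is not among the 8 markings reachable within 3 steps

NO — not reachable within 3 firings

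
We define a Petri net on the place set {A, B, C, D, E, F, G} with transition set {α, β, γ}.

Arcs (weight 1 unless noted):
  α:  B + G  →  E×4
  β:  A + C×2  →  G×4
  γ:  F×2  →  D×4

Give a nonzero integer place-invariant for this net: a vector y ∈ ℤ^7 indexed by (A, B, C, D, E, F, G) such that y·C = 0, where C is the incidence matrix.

y = (A:2, B:0, C:-1, D:0, E:0, F:0, G:0)

Incidence matrix C (rows=places, cols=transitions):
        α    β    γ
    A   0   -1    0
    B  -1    0    0
    C   0   -2    0
    D   0    0    4
    E   4    0    0
    F   0    0   -2
    G  -1    4    0

Candidate y = [2, 0, -1, 0, 0, 0, 0]; check y·C column-wise:
  col α: 2·0 + 0·-1 + -1·0 + 0·4 + 0·-1 = 0
  col β: 2·-1 + -1·-2 + 0·4 = 0
  col γ: 2·0 + -1·0 + 0·4 + 0·-2 = 0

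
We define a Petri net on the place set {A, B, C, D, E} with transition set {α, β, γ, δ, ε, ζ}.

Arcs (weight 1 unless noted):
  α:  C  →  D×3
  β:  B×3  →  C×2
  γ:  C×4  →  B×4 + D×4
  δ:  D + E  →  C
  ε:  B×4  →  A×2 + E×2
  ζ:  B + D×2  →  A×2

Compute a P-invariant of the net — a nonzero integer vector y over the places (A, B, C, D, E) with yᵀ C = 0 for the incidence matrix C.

y = (A:2, B:2, C:3, D:1, E:2)

Incidence matrix C (rows=places, cols=transitions):
        α    β    γ    δ    ε    ζ
    A   0    0    0    0    2    2
    B   0   -3    4    0   -4   -1
    C  -1    2   -4    1    0    0
    D   3    0    4   -1    0   -2
    E   0    0    0   -1    2    0

Candidate y = [2, 2, 3, 1, 2]; check y·C column-wise:
  col α: 2·0 + 2·0 + 3·-1 + 1·3 + 2·0 = 0
  col β: 2·0 + 2·-3 + 3·2 + 1·0 + 2·0 = 0
  col γ: 2·0 + 2·4 + 3·-4 + 1·4 + 2·0 = 0
  col δ: 2·0 + 2·0 + 3·1 + 1·-1 + 2·-1 = 0
  col ε: 2·2 + 2·-4 + 3·0 + 1·0 + 2·2 = 0
  col ζ: 2·2 + 2·-1 + 3·0 + 1·-2 + 2·0 = 0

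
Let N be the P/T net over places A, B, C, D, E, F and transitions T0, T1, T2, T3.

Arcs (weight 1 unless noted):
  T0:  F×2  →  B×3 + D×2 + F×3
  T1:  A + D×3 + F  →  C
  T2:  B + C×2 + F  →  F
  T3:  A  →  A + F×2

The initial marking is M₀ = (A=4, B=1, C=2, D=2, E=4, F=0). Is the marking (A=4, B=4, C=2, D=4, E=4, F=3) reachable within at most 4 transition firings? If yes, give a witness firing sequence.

step 1: fire T3:  (A=4, B=1, C=2, D=2, E=4, F=0) → (A=4, B=1, C=2, D=2, E=4, F=2)
step 2: fire T0:  (A=4, B=1, C=2, D=2, E=4, F=2) → (A=4, B=4, C=2, D=4, E=4, F=3)

YES — reachable via ⟨T3, T0⟩ (2 firings)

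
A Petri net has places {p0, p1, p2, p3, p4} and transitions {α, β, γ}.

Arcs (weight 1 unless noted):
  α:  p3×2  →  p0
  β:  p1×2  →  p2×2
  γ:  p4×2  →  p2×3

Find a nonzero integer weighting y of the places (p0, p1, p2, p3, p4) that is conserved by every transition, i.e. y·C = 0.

y = (p0:2, p1:0, p2:0, p3:1, p4:0)

Incidence matrix C (rows=places, cols=transitions):
        α    β    γ
   p0   1    0    0
   p1   0   -2    0
   p2   0    2    3
   p3  -2    0    0
   p4   0    0   -2

Candidate y = [2, 0, 0, 1, 0]; check y·C column-wise:
  col α: 2·1 + 1·-2 = 0
  col β: 2·0 + 0·-2 + 0·2 + 1·0 = 0
  col γ: 2·0 + 0·3 + 1·0 + 0·-2 = 0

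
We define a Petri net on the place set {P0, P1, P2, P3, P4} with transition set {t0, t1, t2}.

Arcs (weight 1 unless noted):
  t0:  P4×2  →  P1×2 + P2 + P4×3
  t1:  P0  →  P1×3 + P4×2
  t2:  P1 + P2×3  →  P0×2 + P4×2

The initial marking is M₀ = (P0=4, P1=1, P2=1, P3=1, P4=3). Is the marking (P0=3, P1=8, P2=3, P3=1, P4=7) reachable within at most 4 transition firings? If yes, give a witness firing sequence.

YES — reachable via ⟨t0, t0, t1⟩ (3 firings)

step 1: fire t0:  (P0=4, P1=1, P2=1, P3=1, P4=3) → (P0=4, P1=3, P2=2, P3=1, P4=4)
step 2: fire t0:  (P0=4, P1=3, P2=2, P3=1, P4=4) → (P0=4, P1=5, P2=3, P3=1, P4=5)
step 3: fire t1:  (P0=4, P1=5, P2=3, P3=1, P4=5) → (P0=3, P1=8, P2=3, P3=1, P4=7)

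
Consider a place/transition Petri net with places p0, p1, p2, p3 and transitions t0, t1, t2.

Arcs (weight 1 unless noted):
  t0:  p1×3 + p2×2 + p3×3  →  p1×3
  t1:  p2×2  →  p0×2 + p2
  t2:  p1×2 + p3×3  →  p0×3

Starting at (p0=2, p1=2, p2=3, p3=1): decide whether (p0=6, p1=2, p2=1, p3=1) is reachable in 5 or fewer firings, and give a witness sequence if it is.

step 1: fire t1:  (p0=2, p1=2, p2=3, p3=1) → (p0=4, p1=2, p2=2, p3=1)
step 2: fire t1:  (p0=4, p1=2, p2=2, p3=1) → (p0=6, p1=2, p2=1, p3=1)

YES — reachable via ⟨t1, t1⟩ (2 firings)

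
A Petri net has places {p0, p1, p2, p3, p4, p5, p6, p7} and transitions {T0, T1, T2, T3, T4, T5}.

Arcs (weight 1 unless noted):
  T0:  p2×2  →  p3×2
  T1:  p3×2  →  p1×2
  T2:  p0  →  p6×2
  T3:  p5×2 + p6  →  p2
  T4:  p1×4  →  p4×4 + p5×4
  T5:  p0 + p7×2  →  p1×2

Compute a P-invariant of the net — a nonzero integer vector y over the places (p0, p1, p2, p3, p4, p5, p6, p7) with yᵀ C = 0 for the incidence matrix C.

y = (p0:2, p1:1, p2:1, p3:1, p4:1, p5:0, p6:1, p7:0)

Incidence matrix C (rows=places, cols=transitions):
       T0   T1   T2   T3   T4   T5
   p0   0    0   -1    0    0   -1
   p1   0    2    0    0   -4    2
   p2  -2    0    0    1    0    0
   p3   2   -2    0    0    0    0
   p4   0    0    0    0    4    0
   p5   0    0    0   -2    4    0
   p6   0    0    2   -1    0    0
   p7   0    0    0    0    0   -2

Candidate y = [2, 1, 1, 1, 1, 0, 1, 0]; check y·C column-wise:
  col T0: 2·0 + 1·0 + 1·-2 + 1·2 + 1·0 + 1·0 = 0
  col T1: 2·0 + 1·2 + 1·0 + 1·-2 + 1·0 + 1·0 = 0
  col T2: 2·-1 + 1·0 + 1·0 + 1·0 + 1·0 + 1·2 = 0
  col T3: 2·0 + 1·0 + 1·1 + 1·0 + 1·0 + 0·-2 + 1·-1 = 0
  col T4: 2·0 + 1·-4 + 1·0 + 1·0 + 1·4 + 0·4 + 1·0 = 0
  col T5: 2·-1 + 1·2 + 1·0 + 1·0 + 1·0 + 1·0 + 0·-2 = 0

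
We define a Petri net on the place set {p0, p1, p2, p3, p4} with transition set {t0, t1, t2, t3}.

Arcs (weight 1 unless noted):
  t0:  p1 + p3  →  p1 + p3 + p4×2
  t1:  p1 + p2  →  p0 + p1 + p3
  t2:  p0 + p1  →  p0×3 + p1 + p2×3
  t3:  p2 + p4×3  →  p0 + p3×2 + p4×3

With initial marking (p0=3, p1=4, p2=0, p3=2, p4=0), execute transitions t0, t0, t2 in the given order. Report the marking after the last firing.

step 1: fire t0:  (p0=3, p1=4, p2=0, p3=2, p4=0) → (p0=3, p1=4, p2=0, p3=2, p4=2)
step 2: fire t0:  (p0=3, p1=4, p2=0, p3=2, p4=2) → (p0=3, p1=4, p2=0, p3=2, p4=4)
step 3: fire t2:  (p0=3, p1=4, p2=0, p3=2, p4=4) → (p0=5, p1=4, p2=3, p3=2, p4=4)

(p0=5, p1=4, p2=3, p3=2, p4=4)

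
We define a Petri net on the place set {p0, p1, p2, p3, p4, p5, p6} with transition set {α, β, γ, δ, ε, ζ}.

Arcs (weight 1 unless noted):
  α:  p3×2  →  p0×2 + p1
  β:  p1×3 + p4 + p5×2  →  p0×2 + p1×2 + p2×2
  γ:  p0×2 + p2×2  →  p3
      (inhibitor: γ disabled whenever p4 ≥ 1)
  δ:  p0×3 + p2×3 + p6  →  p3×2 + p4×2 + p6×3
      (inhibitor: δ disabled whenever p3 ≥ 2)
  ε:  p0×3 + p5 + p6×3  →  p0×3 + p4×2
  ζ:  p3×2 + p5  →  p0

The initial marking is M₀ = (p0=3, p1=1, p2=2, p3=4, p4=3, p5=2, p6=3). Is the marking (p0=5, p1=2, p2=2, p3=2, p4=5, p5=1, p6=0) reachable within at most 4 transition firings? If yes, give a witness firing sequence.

step 1: fire α:  (p0=3, p1=1, p2=2, p3=4, p4=3, p5=2, p6=3) → (p0=5, p1=2, p2=2, p3=2, p4=3, p5=2, p6=3)
step 2: fire ε:  (p0=5, p1=2, p2=2, p3=2, p4=3, p5=2, p6=3) → (p0=5, p1=2, p2=2, p3=2, p4=5, p5=1, p6=0)

YES — reachable via ⟨α, ε⟩ (2 firings)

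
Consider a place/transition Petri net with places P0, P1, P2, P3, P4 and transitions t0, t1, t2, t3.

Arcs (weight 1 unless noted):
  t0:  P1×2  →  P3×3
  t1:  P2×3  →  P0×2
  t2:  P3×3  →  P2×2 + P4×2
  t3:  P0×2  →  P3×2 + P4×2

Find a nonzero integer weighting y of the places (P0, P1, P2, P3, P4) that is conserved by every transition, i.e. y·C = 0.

y = (P0:3, P1:3, P2:2, P3:2, P4:1)

Incidence matrix C (rows=places, cols=transitions):
       t0   t1   t2   t3
   P0   0    2    0   -2
   P1  -2    0    0    0
   P2   0   -3    2    0
   P3   3    0   -3    2
   P4   0    0    2    2

Candidate y = [3, 3, 2, 2, 1]; check y·C column-wise:
  col t0: 3·0 + 3·-2 + 2·0 + 2·3 + 1·0 = 0
  col t1: 3·2 + 3·0 + 2·-3 + 2·0 + 1·0 = 0
  col t2: 3·0 + 3·0 + 2·2 + 2·-3 + 1·2 = 0
  col t3: 3·-2 + 3·0 + 2·0 + 2·2 + 1·2 = 0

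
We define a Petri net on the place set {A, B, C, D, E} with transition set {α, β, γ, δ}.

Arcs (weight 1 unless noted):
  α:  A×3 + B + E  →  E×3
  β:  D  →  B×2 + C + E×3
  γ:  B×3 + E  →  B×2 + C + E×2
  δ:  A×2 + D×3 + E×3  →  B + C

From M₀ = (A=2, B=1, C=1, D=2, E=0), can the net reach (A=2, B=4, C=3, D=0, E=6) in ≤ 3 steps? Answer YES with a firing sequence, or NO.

depth 0: 1 marking
depth 1: 2 markings reached so far
depth 2: 4 markings reached so far
depth 3: 5 markings reached so far
target is not among the 5 markings reachable within 3 steps

NO — not reachable within 3 firings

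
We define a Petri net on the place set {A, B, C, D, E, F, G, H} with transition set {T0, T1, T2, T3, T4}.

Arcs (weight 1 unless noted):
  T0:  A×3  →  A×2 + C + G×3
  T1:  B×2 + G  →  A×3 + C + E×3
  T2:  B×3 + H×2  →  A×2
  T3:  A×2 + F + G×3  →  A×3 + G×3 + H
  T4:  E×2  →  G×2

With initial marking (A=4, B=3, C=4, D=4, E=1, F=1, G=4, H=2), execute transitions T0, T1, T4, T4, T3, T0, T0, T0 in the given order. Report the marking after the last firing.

(A=4, B=1, C=9, D=4, E=0, F=0, G=19, H=3)

step 1: fire T0:  (A=4, B=3, C=4, D=4, E=1, F=1, G=4, H=2) → (A=3, B=3, C=5, D=4, E=1, F=1, G=7, H=2)
step 2: fire T1:  (A=3, B=3, C=5, D=4, E=1, F=1, G=7, H=2) → (A=6, B=1, C=6, D=4, E=4, F=1, G=6, H=2)
step 3: fire T4:  (A=6, B=1, C=6, D=4, E=4, F=1, G=6, H=2) → (A=6, B=1, C=6, D=4, E=2, F=1, G=8, H=2)
step 4: fire T4:  (A=6, B=1, C=6, D=4, E=2, F=1, G=8, H=2) → (A=6, B=1, C=6, D=4, E=0, F=1, G=10, H=2)
step 5: fire T3:  (A=6, B=1, C=6, D=4, E=0, F=1, G=10, H=2) → (A=7, B=1, C=6, D=4, E=0, F=0, G=10, H=3)
step 6: fire T0:  (A=7, B=1, C=6, D=4, E=0, F=0, G=10, H=3) → (A=6, B=1, C=7, D=4, E=0, F=0, G=13, H=3)
step 7: fire T0:  (A=6, B=1, C=7, D=4, E=0, F=0, G=13, H=3) → (A=5, B=1, C=8, D=4, E=0, F=0, G=16, H=3)
step 8: fire T0:  (A=5, B=1, C=8, D=4, E=0, F=0, G=16, H=3) → (A=4, B=1, C=9, D=4, E=0, F=0, G=19, H=3)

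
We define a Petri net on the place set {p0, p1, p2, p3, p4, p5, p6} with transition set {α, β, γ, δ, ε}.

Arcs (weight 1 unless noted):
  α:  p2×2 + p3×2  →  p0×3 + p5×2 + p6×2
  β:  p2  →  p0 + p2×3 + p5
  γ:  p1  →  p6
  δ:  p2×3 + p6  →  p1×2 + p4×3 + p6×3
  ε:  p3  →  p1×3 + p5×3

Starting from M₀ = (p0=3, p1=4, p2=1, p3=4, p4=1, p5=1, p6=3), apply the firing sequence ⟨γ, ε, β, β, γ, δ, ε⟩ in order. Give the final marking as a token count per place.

step 1: fire γ:  (p0=3, p1=4, p2=1, p3=4, p4=1, p5=1, p6=3) → (p0=3, p1=3, p2=1, p3=4, p4=1, p5=1, p6=4)
step 2: fire ε:  (p0=3, p1=3, p2=1, p3=4, p4=1, p5=1, p6=4) → (p0=3, p1=6, p2=1, p3=3, p4=1, p5=4, p6=4)
step 3: fire β:  (p0=3, p1=6, p2=1, p3=3, p4=1, p5=4, p6=4) → (p0=4, p1=6, p2=3, p3=3, p4=1, p5=5, p6=4)
step 4: fire β:  (p0=4, p1=6, p2=3, p3=3, p4=1, p5=5, p6=4) → (p0=5, p1=6, p2=5, p3=3, p4=1, p5=6, p6=4)
step 5: fire γ:  (p0=5, p1=6, p2=5, p3=3, p4=1, p5=6, p6=4) → (p0=5, p1=5, p2=5, p3=3, p4=1, p5=6, p6=5)
step 6: fire δ:  (p0=5, p1=5, p2=5, p3=3, p4=1, p5=6, p6=5) → (p0=5, p1=7, p2=2, p3=3, p4=4, p5=6, p6=7)
step 7: fire ε:  (p0=5, p1=7, p2=2, p3=3, p4=4, p5=6, p6=7) → (p0=5, p1=10, p2=2, p3=2, p4=4, p5=9, p6=7)

(p0=5, p1=10, p2=2, p3=2, p4=4, p5=9, p6=7)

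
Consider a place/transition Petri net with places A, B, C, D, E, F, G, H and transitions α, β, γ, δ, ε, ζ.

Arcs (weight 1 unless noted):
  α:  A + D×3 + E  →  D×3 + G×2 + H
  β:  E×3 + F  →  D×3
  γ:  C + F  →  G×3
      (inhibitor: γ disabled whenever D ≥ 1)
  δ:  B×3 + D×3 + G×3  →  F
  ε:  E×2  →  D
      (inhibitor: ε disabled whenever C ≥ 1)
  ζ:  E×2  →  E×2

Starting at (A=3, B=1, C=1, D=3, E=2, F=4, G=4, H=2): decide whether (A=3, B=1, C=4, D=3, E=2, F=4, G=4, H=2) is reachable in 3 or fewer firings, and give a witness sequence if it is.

NO — not reachable within 3 firings

depth 0: 1 marking
depth 1: 2 markings reached so far
depth 2: 3 markings reached so far
depth 3: 3 markings reached so far
(frontier empty at depth 3; search complete)
target is not among the 3 markings reachable within 3 steps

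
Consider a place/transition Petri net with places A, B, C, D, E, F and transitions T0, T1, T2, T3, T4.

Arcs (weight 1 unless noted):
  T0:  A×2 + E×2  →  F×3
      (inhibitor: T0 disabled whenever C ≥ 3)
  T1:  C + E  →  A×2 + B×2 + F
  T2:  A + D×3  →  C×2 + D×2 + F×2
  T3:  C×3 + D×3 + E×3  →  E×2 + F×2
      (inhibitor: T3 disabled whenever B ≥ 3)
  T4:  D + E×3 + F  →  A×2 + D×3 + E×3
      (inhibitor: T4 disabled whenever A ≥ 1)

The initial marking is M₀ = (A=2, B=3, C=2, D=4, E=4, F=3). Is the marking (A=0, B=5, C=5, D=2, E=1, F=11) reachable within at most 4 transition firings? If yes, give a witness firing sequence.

step 1: fire T0:  (A=2, B=3, C=2, D=4, E=4, F=3) → (A=0, B=3, C=2, D=4, E=2, F=6)
step 2: fire T1:  (A=0, B=3, C=2, D=4, E=2, F=6) → (A=2, B=5, C=1, D=4, E=1, F=7)
step 3: fire T2:  (A=2, B=5, C=1, D=4, E=1, F=7) → (A=1, B=5, C=3, D=3, E=1, F=9)
step 4: fire T2:  (A=1, B=5, C=3, D=3, E=1, F=9) → (A=0, B=5, C=5, D=2, E=1, F=11)

YES — reachable via ⟨T0, T1, T2, T2⟩ (4 firings)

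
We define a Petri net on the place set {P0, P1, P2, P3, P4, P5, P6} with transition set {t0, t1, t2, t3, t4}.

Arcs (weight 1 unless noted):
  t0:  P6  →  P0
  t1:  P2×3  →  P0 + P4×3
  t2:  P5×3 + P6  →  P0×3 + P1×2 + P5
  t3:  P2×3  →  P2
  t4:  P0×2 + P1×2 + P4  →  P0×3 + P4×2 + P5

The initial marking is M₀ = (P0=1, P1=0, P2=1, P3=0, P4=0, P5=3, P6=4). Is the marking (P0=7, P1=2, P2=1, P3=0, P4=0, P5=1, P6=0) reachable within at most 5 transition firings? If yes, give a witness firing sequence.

step 1: fire t0:  (P0=1, P1=0, P2=1, P3=0, P4=0, P5=3, P6=4) → (P0=2, P1=0, P2=1, P3=0, P4=0, P5=3, P6=3)
step 2: fire t0:  (P0=2, P1=0, P2=1, P3=0, P4=0, P5=3, P6=3) → (P0=3, P1=0, P2=1, P3=0, P4=0, P5=3, P6=2)
step 3: fire t0:  (P0=3, P1=0, P2=1, P3=0, P4=0, P5=3, P6=2) → (P0=4, P1=0, P2=1, P3=0, P4=0, P5=3, P6=1)
step 4: fire t2:  (P0=4, P1=0, P2=1, P3=0, P4=0, P5=3, P6=1) → (P0=7, P1=2, P2=1, P3=0, P4=0, P5=1, P6=0)

YES — reachable via ⟨t0, t0, t0, t2⟩ (4 firings)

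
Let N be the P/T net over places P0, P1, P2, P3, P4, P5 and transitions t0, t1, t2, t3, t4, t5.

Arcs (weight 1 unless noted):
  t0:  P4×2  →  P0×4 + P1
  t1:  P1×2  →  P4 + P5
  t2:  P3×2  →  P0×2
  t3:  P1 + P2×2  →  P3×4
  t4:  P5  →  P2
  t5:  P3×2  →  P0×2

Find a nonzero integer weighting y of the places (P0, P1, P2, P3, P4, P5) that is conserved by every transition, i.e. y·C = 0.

y = (P0:1, P1:2, P2:1, P3:1, P4:3, P5:1)

Incidence matrix C (rows=places, cols=transitions):
       t0   t1   t2   t3   t4   t5
   P0   4    0    2    0    0    2
   P1   1   -2    0   -1    0    0
   P2   0    0    0   -2    1    0
   P3   0    0   -2    4    0   -2
   P4  -2    1    0    0    0    0
   P5   0    1    0    0   -1    0

Candidate y = [1, 2, 1, 1, 3, 1]; check y·C column-wise:
  col t0: 1·4 + 2·1 + 1·0 + 1·0 + 3·-2 + 1·0 = 0
  col t1: 1·0 + 2·-2 + 1·0 + 1·0 + 3·1 + 1·1 = 0
  col t2: 1·2 + 2·0 + 1·0 + 1·-2 + 3·0 + 1·0 = 0
  col t3: 1·0 + 2·-1 + 1·-2 + 1·4 + 3·0 + 1·0 = 0
  col t4: 1·0 + 2·0 + 1·1 + 1·0 + 3·0 + 1·-1 = 0
  col t5: 1·2 + 2·0 + 1·0 + 1·-2 + 3·0 + 1·0 = 0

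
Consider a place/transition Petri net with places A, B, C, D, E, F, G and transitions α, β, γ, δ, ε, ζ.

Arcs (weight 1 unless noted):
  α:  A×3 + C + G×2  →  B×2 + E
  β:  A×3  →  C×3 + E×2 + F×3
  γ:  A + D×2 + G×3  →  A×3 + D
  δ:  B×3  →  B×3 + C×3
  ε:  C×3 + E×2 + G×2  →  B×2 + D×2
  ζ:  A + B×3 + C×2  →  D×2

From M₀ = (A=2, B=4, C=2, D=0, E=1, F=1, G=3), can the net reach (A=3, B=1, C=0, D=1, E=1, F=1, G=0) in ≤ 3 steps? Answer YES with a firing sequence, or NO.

step 1: fire ζ:  (A=2, B=4, C=2, D=0, E=1, F=1, G=3) → (A=1, B=1, C=0, D=2, E=1, F=1, G=3)
step 2: fire γ:  (A=1, B=1, C=0, D=2, E=1, F=1, G=3) → (A=3, B=1, C=0, D=1, E=1, F=1, G=0)

YES — reachable via ⟨ζ, γ⟩ (2 firings)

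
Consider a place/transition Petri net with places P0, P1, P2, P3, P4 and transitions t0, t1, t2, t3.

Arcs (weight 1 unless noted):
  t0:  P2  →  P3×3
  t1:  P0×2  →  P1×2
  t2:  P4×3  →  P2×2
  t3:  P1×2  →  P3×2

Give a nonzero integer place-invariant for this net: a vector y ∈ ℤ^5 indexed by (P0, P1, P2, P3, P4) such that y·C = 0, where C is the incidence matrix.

y = (P0:1, P1:1, P2:3, P3:1, P4:2)

Incidence matrix C (rows=places, cols=transitions):
       t0   t1   t2   t3
   P0   0   -2    0    0
   P1   0    2    0   -2
   P2  -1    0    2    0
   P3   3    0    0    2
   P4   0    0   -3    0

Candidate y = [1, 1, 3, 1, 2]; check y·C column-wise:
  col t0: 1·0 + 1·0 + 3·-1 + 1·3 + 2·0 = 0
  col t1: 1·-2 + 1·2 + 3·0 + 1·0 + 2·0 = 0
  col t2: 1·0 + 1·0 + 3·2 + 1·0 + 2·-3 = 0
  col t3: 1·0 + 1·-2 + 3·0 + 1·2 + 2·0 = 0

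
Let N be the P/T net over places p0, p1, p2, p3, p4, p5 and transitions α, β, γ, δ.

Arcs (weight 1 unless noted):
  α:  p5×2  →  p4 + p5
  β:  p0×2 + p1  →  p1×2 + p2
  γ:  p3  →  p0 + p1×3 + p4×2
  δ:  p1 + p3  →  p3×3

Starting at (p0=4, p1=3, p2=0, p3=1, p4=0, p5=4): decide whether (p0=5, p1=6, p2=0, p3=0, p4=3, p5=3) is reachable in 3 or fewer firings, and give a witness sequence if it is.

YES — reachable via ⟨α, γ⟩ (2 firings)

step 1: fire α:  (p0=4, p1=3, p2=0, p3=1, p4=0, p5=4) → (p0=4, p1=3, p2=0, p3=1, p4=1, p5=3)
step 2: fire γ:  (p0=4, p1=3, p2=0, p3=1, p4=1, p5=3) → (p0=5, p1=6, p2=0, p3=0, p4=3, p5=3)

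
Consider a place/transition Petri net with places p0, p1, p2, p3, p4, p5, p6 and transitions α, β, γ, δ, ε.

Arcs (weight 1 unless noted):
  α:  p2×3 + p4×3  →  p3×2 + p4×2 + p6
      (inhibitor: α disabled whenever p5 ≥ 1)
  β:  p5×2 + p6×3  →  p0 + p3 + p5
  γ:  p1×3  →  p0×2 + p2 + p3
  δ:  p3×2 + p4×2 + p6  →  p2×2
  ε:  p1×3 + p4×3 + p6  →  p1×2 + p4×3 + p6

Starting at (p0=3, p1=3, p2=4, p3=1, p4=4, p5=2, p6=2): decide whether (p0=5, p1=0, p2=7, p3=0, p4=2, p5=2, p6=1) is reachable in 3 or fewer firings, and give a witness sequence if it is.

step 1: fire γ:  (p0=3, p1=3, p2=4, p3=1, p4=4, p5=2, p6=2) → (p0=5, p1=0, p2=5, p3=2, p4=4, p5=2, p6=2)
step 2: fire δ:  (p0=5, p1=0, p2=5, p3=2, p4=4, p5=2, p6=2) → (p0=5, p1=0, p2=7, p3=0, p4=2, p5=2, p6=1)

YES — reachable via ⟨γ, δ⟩ (2 firings)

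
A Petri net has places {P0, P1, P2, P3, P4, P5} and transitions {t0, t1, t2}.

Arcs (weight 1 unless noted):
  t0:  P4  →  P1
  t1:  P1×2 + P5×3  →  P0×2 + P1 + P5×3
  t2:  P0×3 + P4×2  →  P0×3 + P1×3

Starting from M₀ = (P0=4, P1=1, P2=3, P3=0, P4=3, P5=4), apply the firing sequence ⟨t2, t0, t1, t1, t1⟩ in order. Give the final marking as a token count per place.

(P0=10, P1=2, P2=3, P3=0, P4=0, P5=4)

step 1: fire t2:  (P0=4, P1=1, P2=3, P3=0, P4=3, P5=4) → (P0=4, P1=4, P2=3, P3=0, P4=1, P5=4)
step 2: fire t0:  (P0=4, P1=4, P2=3, P3=0, P4=1, P5=4) → (P0=4, P1=5, P2=3, P3=0, P4=0, P5=4)
step 3: fire t1:  (P0=4, P1=5, P2=3, P3=0, P4=0, P5=4) → (P0=6, P1=4, P2=3, P3=0, P4=0, P5=4)
step 4: fire t1:  (P0=6, P1=4, P2=3, P3=0, P4=0, P5=4) → (P0=8, P1=3, P2=3, P3=0, P4=0, P5=4)
step 5: fire t1:  (P0=8, P1=3, P2=3, P3=0, P4=0, P5=4) → (P0=10, P1=2, P2=3, P3=0, P4=0, P5=4)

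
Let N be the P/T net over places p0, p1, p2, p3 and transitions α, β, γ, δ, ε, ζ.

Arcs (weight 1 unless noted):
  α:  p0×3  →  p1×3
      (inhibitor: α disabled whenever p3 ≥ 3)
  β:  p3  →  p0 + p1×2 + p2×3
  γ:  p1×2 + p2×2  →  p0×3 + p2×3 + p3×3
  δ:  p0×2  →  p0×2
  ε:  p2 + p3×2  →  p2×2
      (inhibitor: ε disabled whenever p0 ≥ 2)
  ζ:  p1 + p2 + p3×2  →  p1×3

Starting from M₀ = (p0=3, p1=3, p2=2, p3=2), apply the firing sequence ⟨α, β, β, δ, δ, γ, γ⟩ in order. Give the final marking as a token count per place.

(p0=8, p1=6, p2=10, p3=6)

step 1: fire α:  (p0=3, p1=3, p2=2, p3=2) → (p0=0, p1=6, p2=2, p3=2)
step 2: fire β:  (p0=0, p1=6, p2=2, p3=2) → (p0=1, p1=8, p2=5, p3=1)
step 3: fire β:  (p0=1, p1=8, p2=5, p3=1) → (p0=2, p1=10, p2=8, p3=0)
step 4: fire δ:  (p0=2, p1=10, p2=8, p3=0) → (p0=2, p1=10, p2=8, p3=0)
step 5: fire δ:  (p0=2, p1=10, p2=8, p3=0) → (p0=2, p1=10, p2=8, p3=0)
step 6: fire γ:  (p0=2, p1=10, p2=8, p3=0) → (p0=5, p1=8, p2=9, p3=3)
step 7: fire γ:  (p0=5, p1=8, p2=9, p3=3) → (p0=8, p1=6, p2=10, p3=6)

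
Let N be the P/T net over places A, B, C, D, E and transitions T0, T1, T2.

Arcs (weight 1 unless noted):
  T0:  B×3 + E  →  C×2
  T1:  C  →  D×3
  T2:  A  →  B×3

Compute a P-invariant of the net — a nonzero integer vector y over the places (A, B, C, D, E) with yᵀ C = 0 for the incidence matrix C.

y = (A:6, B:2, C:3, D:1, E:0)

Incidence matrix C (rows=places, cols=transitions):
       T0   T1   T2
    A   0    0   -1
    B  -3    0    3
    C   2   -1    0
    D   0    3    0
    E  -1    0    0

Candidate y = [6, 2, 3, 1, 0]; check y·C column-wise:
  col T0: 6·0 + 2·-3 + 3·2 + 1·0 + 0·-1 = 0
  col T1: 6·0 + 2·0 + 3·-1 + 1·3 = 0
  col T2: 6·-1 + 2·3 + 3·0 + 1·0 = 0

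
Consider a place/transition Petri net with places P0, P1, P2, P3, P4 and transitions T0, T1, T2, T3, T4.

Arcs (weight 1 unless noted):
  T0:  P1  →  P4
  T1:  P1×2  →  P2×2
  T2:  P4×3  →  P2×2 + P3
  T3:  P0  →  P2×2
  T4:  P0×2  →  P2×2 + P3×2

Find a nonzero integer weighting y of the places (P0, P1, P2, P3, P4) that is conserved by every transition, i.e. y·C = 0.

Incidence matrix C (rows=places, cols=transitions):
       T0   T1   T2   T3   T4
   P0   0    0    0   -1   -2
   P1  -1   -2    0    0    0
   P2   0    2    2    2    2
   P3   0    0    1    0    2
   P4   1    0   -3    0    0

Candidate y = [2, 1, 1, 1, 1]; check y·C column-wise:
  col T0: 2·0 + 1·-1 + 1·0 + 1·0 + 1·1 = 0
  col T1: 2·0 + 1·-2 + 1·2 + 1·0 + 1·0 = 0
  col T2: 2·0 + 1·0 + 1·2 + 1·1 + 1·-3 = 0
  col T3: 2·-1 + 1·0 + 1·2 + 1·0 + 1·0 = 0
  col T4: 2·-2 + 1·0 + 1·2 + 1·2 + 1·0 = 0

y = (P0:2, P1:1, P2:1, P3:1, P4:1)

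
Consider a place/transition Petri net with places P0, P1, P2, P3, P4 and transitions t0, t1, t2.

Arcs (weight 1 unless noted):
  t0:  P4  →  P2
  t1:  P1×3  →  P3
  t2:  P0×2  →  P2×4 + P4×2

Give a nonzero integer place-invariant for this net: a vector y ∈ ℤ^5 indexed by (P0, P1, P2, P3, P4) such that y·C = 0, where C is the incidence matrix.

y = (P0:0, P1:1, P2:0, P3:3, P4:0)

Incidence matrix C (rows=places, cols=transitions):
       t0   t1   t2
   P0   0    0   -2
   P1   0   -3    0
   P2   1    0    4
   P3   0    1    0
   P4  -1    0    2

Candidate y = [0, 1, 0, 3, 0]; check y·C column-wise:
  col t0: 1·0 + 0·1 + 3·0 + 0·-1 = 0
  col t1: 1·-3 + 3·1 = 0
  col t2: 0·-2 + 1·0 + 0·4 + 3·0 + 0·2 = 0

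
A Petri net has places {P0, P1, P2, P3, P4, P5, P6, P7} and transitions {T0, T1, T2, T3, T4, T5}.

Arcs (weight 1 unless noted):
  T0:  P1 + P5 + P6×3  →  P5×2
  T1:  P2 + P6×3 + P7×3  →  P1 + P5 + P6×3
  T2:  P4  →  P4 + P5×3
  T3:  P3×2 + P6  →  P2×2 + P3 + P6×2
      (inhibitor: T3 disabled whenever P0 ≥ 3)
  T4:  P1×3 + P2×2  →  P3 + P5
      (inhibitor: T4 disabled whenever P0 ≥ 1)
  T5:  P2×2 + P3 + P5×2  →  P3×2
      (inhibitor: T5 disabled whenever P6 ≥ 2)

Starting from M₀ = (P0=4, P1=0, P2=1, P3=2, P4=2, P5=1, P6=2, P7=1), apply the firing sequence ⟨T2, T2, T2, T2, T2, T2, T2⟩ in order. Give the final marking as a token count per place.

(P0=4, P1=0, P2=1, P3=2, P4=2, P5=22, P6=2, P7=1)

step 1: fire T2:  (P0=4, P1=0, P2=1, P3=2, P4=2, P5=1, P6=2, P7=1) → (P0=4, P1=0, P2=1, P3=2, P4=2, P5=4, P6=2, P7=1)
step 2: fire T2:  (P0=4, P1=0, P2=1, P3=2, P4=2, P5=4, P6=2, P7=1) → (P0=4, P1=0, P2=1, P3=2, P4=2, P5=7, P6=2, P7=1)
step 3: fire T2:  (P0=4, P1=0, P2=1, P3=2, P4=2, P5=7, P6=2, P7=1) → (P0=4, P1=0, P2=1, P3=2, P4=2, P5=10, P6=2, P7=1)
step 4: fire T2:  (P0=4, P1=0, P2=1, P3=2, P4=2, P5=10, P6=2, P7=1) → (P0=4, P1=0, P2=1, P3=2, P4=2, P5=13, P6=2, P7=1)
step 5: fire T2:  (P0=4, P1=0, P2=1, P3=2, P4=2, P5=13, P6=2, P7=1) → (P0=4, P1=0, P2=1, P3=2, P4=2, P5=16, P6=2, P7=1)
step 6: fire T2:  (P0=4, P1=0, P2=1, P3=2, P4=2, P5=16, P6=2, P7=1) → (P0=4, P1=0, P2=1, P3=2, P4=2, P5=19, P6=2, P7=1)
step 7: fire T2:  (P0=4, P1=0, P2=1, P3=2, P4=2, P5=19, P6=2, P7=1) → (P0=4, P1=0, P2=1, P3=2, P4=2, P5=22, P6=2, P7=1)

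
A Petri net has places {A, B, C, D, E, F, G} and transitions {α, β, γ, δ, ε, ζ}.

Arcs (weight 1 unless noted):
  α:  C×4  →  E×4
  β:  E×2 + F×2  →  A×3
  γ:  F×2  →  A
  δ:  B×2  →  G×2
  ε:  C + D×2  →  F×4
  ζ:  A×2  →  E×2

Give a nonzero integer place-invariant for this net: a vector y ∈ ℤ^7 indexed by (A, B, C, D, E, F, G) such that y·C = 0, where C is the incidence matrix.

y = (A:2, B:0, C:2, D:1, E:2, F:1, G:0)

Incidence matrix C (rows=places, cols=transitions):
        α    β    γ    δ    ε    ζ
    A   0    3    1    0    0   -2
    B   0    0    0   -2    0    0
    C  -4    0    0    0   -1    0
    D   0    0    0    0   -2    0
    E   4   -2    0    0    0    2
    F   0   -2   -2    0    4    0
    G   0    0    0    2    0    0

Candidate y = [2, 0, 2, 1, 2, 1, 0]; check y·C column-wise:
  col α: 2·0 + 2·-4 + 1·0 + 2·4 + 1·0 = 0
  col β: 2·3 + 2·0 + 1·0 + 2·-2 + 1·-2 = 0
  col γ: 2·1 + 2·0 + 1·0 + 2·0 + 1·-2 = 0
  col δ: 2·0 + 0·-2 + 2·0 + 1·0 + 2·0 + 1·0 + 0·2 = 0
  col ε: 2·0 + 2·-1 + 1·-2 + 2·0 + 1·4 = 0
  col ζ: 2·-2 + 2·0 + 1·0 + 2·2 + 1·0 = 0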